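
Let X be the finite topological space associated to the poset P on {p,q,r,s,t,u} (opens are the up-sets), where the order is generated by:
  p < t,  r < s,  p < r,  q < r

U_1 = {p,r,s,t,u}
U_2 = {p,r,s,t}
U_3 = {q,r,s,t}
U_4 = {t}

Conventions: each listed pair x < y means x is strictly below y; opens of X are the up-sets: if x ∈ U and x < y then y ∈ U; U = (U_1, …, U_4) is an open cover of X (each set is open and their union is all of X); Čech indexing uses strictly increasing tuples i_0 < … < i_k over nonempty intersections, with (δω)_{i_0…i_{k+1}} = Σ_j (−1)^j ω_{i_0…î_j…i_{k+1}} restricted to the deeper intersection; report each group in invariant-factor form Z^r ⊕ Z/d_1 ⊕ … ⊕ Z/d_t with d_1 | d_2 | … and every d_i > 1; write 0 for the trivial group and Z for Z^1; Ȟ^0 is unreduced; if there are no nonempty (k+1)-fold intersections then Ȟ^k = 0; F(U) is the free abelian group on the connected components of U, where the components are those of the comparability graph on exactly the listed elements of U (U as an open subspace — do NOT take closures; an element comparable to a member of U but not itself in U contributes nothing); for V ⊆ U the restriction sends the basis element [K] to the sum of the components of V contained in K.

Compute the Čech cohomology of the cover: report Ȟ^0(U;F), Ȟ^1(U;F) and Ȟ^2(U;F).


cover nerve:
  U12={p,r,s,t} U13={r,s,t} U14={t} U23={r,s,t} U24={t} U34={t}
  U123={r,s,t} U124={t} U134={t} U234={t}
  U1234={t}
components per intersection:
  U1: {p,r,s,t} {u}
  U2: {p,r,s,t}
  U3: {q,r,s} {t}
  U4: {t}
  U12: {p,r,s,t}
  U13: {r,s} {t}
  U14: {t}
  U23: {r,s} {t}
  U24: {t}
  U34: {t}
  U123: {r,s} {t}
  U124: {t}
  U134: {t}
  U234: {t}
  U1234: {t}
C dims 6,8,5,1; δ0: rk 4, SNF 1^4; δ1: rk 4, SNF 1^4; δ2: rk 1, SNF 1^1
Ȟ^0: (6−4)−0=2 ⇒ Z^2
Ȟ^1: (8−4)−4=0 ⇒ 0
Ȟ^2: (5−1)−4=0 ⇒ 0

Ȟ^0(U;F) ≅ Z^2, Ȟ^1(U;F) ≅ 0, Ȟ^2(U;F) ≅ 0


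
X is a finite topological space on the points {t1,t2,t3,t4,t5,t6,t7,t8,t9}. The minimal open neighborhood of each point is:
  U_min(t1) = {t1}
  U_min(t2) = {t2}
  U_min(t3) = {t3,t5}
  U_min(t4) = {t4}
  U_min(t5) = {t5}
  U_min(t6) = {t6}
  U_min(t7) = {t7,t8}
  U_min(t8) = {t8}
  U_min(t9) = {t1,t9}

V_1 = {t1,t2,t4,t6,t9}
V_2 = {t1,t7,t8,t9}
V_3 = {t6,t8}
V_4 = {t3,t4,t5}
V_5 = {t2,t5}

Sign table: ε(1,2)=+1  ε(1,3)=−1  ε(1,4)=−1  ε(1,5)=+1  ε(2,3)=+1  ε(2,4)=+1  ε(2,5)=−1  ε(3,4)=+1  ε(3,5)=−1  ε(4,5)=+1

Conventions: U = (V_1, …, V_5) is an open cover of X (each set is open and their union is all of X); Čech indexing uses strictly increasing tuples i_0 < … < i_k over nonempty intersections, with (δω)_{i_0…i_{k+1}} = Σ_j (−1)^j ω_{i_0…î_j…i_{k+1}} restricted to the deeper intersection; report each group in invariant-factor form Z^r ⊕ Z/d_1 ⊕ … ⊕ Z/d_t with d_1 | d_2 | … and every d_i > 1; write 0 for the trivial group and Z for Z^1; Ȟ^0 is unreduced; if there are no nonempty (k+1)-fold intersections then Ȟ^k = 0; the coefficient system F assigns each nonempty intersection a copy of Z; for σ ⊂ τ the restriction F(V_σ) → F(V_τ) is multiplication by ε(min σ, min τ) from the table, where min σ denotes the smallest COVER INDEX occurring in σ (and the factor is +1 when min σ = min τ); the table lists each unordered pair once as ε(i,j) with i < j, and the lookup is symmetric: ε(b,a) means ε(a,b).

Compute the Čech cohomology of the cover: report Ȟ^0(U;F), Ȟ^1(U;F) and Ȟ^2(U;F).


intersection data:
  V12={t1,t9} V13={t6} V14={t4} V15={t2} V23={t8} V45={t5}
C dims 5,6; δ0: rk 5, SNF 1^4·2
Ȟ^0 = (5 − 5) − 0 = 0, so Ȟ^0 ≅ 0
Ȟ^1 = (6 − 0) − 5 = 1 plus torsion [2], so Ȟ^1 ≅ Z ⊕ Z/2
Ȟ^2 = (0 − 0) − 0 = 0, so Ȟ^2 ≅ 0

Ȟ^0 = 0; Ȟ^1 = Z ⊕ Z/2; Ȟ^2 = 0


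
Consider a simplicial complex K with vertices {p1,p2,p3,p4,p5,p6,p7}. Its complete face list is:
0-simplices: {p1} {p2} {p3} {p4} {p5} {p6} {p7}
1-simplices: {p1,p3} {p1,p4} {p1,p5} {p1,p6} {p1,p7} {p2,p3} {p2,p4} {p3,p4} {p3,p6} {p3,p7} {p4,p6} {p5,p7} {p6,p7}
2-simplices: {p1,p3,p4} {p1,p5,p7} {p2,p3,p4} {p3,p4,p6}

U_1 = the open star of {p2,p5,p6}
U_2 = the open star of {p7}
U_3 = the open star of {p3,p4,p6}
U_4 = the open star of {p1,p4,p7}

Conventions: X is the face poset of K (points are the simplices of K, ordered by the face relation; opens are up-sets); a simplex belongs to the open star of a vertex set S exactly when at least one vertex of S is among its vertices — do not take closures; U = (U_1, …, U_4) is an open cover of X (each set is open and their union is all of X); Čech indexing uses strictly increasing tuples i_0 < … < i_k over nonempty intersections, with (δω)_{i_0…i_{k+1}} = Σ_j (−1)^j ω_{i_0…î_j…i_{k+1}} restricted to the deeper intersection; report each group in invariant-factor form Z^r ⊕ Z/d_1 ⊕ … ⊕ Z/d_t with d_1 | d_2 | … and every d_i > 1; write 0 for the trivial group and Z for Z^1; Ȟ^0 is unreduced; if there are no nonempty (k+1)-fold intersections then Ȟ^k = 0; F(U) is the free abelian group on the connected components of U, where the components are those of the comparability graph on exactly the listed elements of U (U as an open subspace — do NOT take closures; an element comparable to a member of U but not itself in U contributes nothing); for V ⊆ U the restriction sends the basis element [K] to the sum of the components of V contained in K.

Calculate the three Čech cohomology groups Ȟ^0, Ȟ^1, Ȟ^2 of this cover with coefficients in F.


Ȟ^0 = Z, Ȟ^1 = Z^3 and Ȟ^2 = 0

nerve of the cover:
  U1={{p2},{p5},{p6},{p1,p5},{p1,p6},{p2,p3},{p2,p4},{p3,p6},{p4,p6},{p5,p7},{p6,p7},{p1,p5,p7},{p2,p3,p4},{p3,p4,p6}} U2={{p7},{p1,p7},{p3,p7},{p5,p7},{p6,p7},{p1,p5,p7}} U3={{p3},{p4},{p6},{p1,p3},{p1,p4},{p1,p6},{p2,p3},{p2,p4},{p3,p4},{p3,p6},{p3,p7},{p4,p6},{p6,p7},{p1,p3,p4},{p2,p3,p4},{p3,p4,p6}} U4={{p1},{p4},{p7},{p1,p3},{p1,p4},{p1,p5},{p1,p6},{p1,p7},{p2,p4},{p3,p4},{p3,p7},{p4,p6},{p5,p7},{p6,p7},{p1,p3,p4},{p1,p5,p7},{p2,p3,p4},{p3,p4,p6}}
  U12={{p5,p7},{p6,p7},{p1,p5,p7}} U13={{p6},{p1,p6},{p2,p3},{p2,p4},{p3,p6},{p4,p6},{p6,p7},{p2,p3,p4},{p3,p4,p6}} U14={{p1,p5},{p1,p6},{p2,p4},{p4,p6},{p5,p7},{p6,p7},{p1,p5,p7},{p2,p3,p4},{p3,p4,p6}} U23={{p3,p7},{p6,p7}} U24={{p7},{p1,p7},{p3,p7},{p5,p7},{p6,p7},{p1,p5,p7}} U34={{p4},{p1,p3},{p1,p4},{p1,p6},{p2,p4},{p3,p4},{p3,p7},{p4,p6},{p6,p7},{p1,p3,p4},{p2,p3,p4},{p3,p4,p6}}
  U123={{p6,p7}} U124={{p5,p7},{p6,p7},{p1,p5,p7}} U134={{p1,p6},{p2,p4},{p4,p6},{p6,p7},{p2,p3,p4},{p3,p4,p6}} U234={{p3,p7},{p6,p7}}
  U1234={{p6,p7}}
components per intersection:
  U1: {{p2},{p2,p3},{p2,p4},{p2,p3,p4}} {{p5},{p1,p5},{p5,p7},{p1,p5,p7}} {{p6},{p1,p6},{p3,p6},{p4,p6},{p6,p7},{p3,p4,p6}}
  U2: {{p7},{p1,p7},{p3,p7},{p5,p7},{p6,p7},{p1,p5,p7}}
  U3: {{p3},{p4},{p6},{p1,p3},{p1,p4},{p1,p6},{p2,p3},{p2,p4},{p3,p4},{p3,p6},{p3,p7},{p4,p6},{p6,p7},{p1,p3,p4},{p2,p3,p4},{p3,p4,p6}}
  U4: {{p1},{p4},{p7},{p1,p3},{p1,p4},{p1,p5},{p1,p6},{p1,p7},{p2,p4},{p3,p4},{p3,p7},{p4,p6},{p5,p7},{p6,p7},{p1,p3,p4},{p1,p5,p7},{p2,p3,p4},{p3,p4,p6}}
  U12: {{p5,p7},{p1,p5,p7}} {{p6,p7}}
  U13: {{p6},{p1,p6},{p3,p6},{p4,p6},{p6,p7},{p3,p4,p6}} {{p2,p3},{p2,p4},{p2,p3,p4}}
  U14: {{p1,p5},{p5,p7},{p1,p5,p7}} {{p1,p6}} {{p2,p4},{p2,p3,p4}} {{p4,p6},{p3,p4,p6}} {{p6,p7}}
  U23: {{p3,p7}} {{p6,p7}}
  U24: {{p7},{p1,p7},{p3,p7},{p5,p7},{p6,p7},{p1,p5,p7}}
  U34: {{p4},{p1,p3},{p1,p4},{p2,p4},{p3,p4},{p4,p6},{p1,p3,p4},{p2,p3,p4},{p3,p4,p6}} {{p1,p6}} {{p3,p7}} {{p6,p7}}
  U123: {{p6,p7}}
  U124: {{p5,p7},{p1,p5,p7}} {{p6,p7}}
  U134: {{p1,p6}} {{p2,p4},{p2,p3,p4}} {{p4,p6},{p3,p4,p6}} {{p6,p7}}
  U234: {{p3,p7}} {{p6,p7}}
  U1234: {{p6,p7}}
C dims 6,16,9,1; δ0: rk 5, SNF 1^5; δ1: rk 8, SNF 1^8; δ2: rk 1, SNF 1^1
Ȟ^0 = (6 − 5) − 0 = 1, so Ȟ^0 ≅ Z
Ȟ^1 = (16 − 8) − 5 = 3, so Ȟ^1 ≅ Z^3
Ȟ^2 = (9 − 1) − 8 = 0, so Ȟ^2 ≅ 0


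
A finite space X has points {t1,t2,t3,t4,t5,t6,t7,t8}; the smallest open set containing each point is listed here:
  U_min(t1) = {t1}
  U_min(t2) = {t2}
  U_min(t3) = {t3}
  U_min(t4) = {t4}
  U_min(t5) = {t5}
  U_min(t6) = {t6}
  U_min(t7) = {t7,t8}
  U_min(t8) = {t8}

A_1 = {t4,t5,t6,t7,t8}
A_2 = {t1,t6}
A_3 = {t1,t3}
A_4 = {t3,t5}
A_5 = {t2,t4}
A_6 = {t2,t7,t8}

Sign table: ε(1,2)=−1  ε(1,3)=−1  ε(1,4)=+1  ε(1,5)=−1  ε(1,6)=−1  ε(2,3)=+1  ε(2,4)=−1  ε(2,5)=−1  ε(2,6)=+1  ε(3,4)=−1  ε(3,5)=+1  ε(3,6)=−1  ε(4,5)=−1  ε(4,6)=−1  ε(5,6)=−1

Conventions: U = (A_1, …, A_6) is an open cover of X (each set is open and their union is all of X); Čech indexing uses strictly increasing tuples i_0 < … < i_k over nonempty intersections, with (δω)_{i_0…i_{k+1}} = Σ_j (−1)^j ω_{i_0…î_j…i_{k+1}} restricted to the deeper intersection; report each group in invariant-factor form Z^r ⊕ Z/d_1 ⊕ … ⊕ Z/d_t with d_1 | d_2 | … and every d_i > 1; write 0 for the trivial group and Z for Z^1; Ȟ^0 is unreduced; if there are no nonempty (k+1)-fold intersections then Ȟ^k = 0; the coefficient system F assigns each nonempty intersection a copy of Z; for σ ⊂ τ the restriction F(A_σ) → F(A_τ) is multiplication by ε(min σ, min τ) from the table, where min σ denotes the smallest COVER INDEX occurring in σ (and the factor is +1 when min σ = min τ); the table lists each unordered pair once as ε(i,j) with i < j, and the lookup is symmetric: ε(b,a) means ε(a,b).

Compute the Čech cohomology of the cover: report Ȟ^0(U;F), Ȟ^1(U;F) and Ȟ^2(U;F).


Ȟ^0 = 0,  Ȟ^1 = Z ⊕ Z/2,  Ȟ^2 = 0

cover nerve:
  A12={t6} A14={t5} A15={t4} A16={t7,t8} A23={t1} A34={t3} A56={t2}
C dims 6,7; δ0: rk 6, SNF 1^5·2
Ȟ^0: (6−6)−0=0 ⇒ 0
Ȟ^1: (7−0)−6=1 plus torsion [2] ⇒ Z ⊕ Z/2
Ȟ^2: (0−0)−0=0 ⇒ 0


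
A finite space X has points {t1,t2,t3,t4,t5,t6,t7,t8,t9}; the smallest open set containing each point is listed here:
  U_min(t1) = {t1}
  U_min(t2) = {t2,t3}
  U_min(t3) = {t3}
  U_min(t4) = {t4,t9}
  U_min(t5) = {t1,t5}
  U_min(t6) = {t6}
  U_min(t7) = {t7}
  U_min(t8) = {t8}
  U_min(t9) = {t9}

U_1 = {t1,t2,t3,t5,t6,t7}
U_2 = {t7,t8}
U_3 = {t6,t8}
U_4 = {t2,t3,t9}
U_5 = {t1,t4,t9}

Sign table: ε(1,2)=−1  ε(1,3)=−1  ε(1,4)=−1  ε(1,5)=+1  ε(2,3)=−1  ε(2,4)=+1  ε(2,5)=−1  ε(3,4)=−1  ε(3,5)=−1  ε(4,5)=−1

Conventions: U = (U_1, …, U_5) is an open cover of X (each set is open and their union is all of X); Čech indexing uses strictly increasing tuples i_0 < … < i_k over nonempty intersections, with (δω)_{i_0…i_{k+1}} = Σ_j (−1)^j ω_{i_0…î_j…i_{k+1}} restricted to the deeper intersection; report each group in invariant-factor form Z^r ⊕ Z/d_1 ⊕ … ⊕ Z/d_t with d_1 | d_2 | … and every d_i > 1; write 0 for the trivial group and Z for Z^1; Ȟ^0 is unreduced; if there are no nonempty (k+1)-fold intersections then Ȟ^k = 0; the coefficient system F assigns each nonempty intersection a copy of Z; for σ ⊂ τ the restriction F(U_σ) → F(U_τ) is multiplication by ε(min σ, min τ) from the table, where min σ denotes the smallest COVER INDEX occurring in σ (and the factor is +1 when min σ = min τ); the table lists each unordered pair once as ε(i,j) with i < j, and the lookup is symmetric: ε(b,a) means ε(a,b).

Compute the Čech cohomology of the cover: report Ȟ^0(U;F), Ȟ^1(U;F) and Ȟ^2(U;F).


Ȟ^0(U;F) ≅ 0, Ȟ^1(U;F) ≅ Z ⊕ Z/2, Ȟ^2(U;F) ≅ 0

nerve of the cover:
  U12={t7} U13={t6} U14={t2,t3} U15={t1} U23={t8} U45={t9}
C dims 5,6; δ0: rk 5, SNF 1^4·2
Ȟ^0 = (5 − 5) − 0 = 0, so Ȟ^0 ≅ 0
Ȟ^1 = (6 − 0) − 5 = 1 plus torsion [2], so Ȟ^1 ≅ Z ⊕ Z/2
Ȟ^2 = (0 − 0) − 0 = 0, so Ȟ^2 ≅ 0


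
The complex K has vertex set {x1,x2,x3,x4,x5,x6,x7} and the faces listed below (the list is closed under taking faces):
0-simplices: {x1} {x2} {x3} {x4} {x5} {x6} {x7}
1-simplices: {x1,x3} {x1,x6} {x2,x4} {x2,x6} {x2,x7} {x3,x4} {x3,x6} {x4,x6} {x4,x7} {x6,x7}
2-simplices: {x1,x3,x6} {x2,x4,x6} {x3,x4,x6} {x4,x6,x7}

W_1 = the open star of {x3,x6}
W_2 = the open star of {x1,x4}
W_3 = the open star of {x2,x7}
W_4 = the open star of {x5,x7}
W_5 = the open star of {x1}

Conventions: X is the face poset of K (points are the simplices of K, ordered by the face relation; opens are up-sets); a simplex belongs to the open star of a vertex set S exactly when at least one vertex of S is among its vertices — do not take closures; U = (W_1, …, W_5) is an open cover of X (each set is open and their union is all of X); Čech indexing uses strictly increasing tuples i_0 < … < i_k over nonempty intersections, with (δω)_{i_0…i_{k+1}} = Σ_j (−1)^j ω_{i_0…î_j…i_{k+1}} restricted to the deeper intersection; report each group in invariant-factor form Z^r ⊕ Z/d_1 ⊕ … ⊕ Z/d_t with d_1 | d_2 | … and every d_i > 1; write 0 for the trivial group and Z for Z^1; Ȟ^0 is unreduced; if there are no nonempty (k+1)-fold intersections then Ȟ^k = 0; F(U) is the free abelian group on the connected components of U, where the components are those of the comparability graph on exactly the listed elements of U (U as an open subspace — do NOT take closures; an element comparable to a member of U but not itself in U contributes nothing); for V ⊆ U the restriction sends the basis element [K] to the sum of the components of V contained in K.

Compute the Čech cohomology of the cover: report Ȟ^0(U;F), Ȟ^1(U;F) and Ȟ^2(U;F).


nerve of the cover:
  W1={{x3},{x6},{x1,x3},{x1,x6},{x2,x6},{x3,x4},{x3,x6},{x4,x6},{x6,x7},{x1,x3,x6},{x2,x4,x6},{x3,x4,x6},{x4,x6,x7}} W2={{x1},{x4},{x1,x3},{x1,x6},{x2,x4},{x3,x4},{x4,x6},{x4,x7},{x1,x3,x6},{x2,x4,x6},{x3,x4,x6},{x4,x6,x7}} W3={{x2},{x7},{x2,x4},{x2,x6},{x2,x7},{x4,x7},{x6,x7},{x2,x4,x6},{x4,x6,x7}} W4={{x5},{x7},{x2,x7},{x4,x7},{x6,x7},{x4,x6,x7}} W5={{x1},{x1,x3},{x1,x6},{x1,x3,x6}}
  W12={{x1,x3},{x1,x6},{x3,x4},{x4,x6},{x1,x3,x6},{x2,x4,x6},{x3,x4,x6},{x4,x6,x7}} W13={{x2,x6},{x6,x7},{x2,x4,x6},{x4,x6,x7}} W14={{x6,x7},{x4,x6,x7}} W15={{x1,x3},{x1,x6},{x1,x3,x6}} W23={{x2,x4},{x4,x7},{x2,x4,x6},{x4,x6,x7}} W24={{x4,x7},{x4,x6,x7}} W25={{x1},{x1,x3},{x1,x6},{x1,x3,x6}} W34={{x7},{x2,x7},{x4,x7},{x6,x7},{x4,x6,x7}}
  W123={{x2,x4,x6},{x4,x6,x7}} W124={{x4,x6,x7}} W125={{x1,x3},{x1,x6},{x1,x3,x6}} W134={{x6,x7},{x4,x6,x7}} W234={{x4,x7},{x4,x6,x7}}
  W1234={{x4,x6,x7}}
components per intersection:
  W1: {{x3},{x6},{x1,x3},{x1,x6},{x2,x6},{x3,x4},{x3,x6},{x4,x6},{x6,x7},{x1,x3,x6},{x2,x4,x6},{x3,x4,x6},{x4,x6,x7}}
  W2: {{x1},{x1,x3},{x1,x6},{x1,x3,x6}} {{x4},{x2,x4},{x3,x4},{x4,x6},{x4,x7},{x2,x4,x6},{x3,x4,x6},{x4,x6,x7}}
  W3: {{x2},{x7},{x2,x4},{x2,x6},{x2,x7},{x4,x7},{x6,x7},{x2,x4,x6},{x4,x6,x7}}
  W4: {{x5}} {{x7},{x2,x7},{x4,x7},{x6,x7},{x4,x6,x7}}
  W5: {{x1},{x1,x3},{x1,x6},{x1,x3,x6}}
  W12: {{x1,x3},{x1,x6},{x1,x3,x6}} {{x3,x4},{x4,x6},{x2,x4,x6},{x3,x4,x6},{x4,x6,x7}}
  W13: {{x2,x6},{x2,x4,x6}} {{x6,x7},{x4,x6,x7}}
  W14: {{x6,x7},{x4,x6,x7}}
  W15: {{x1,x3},{x1,x6},{x1,x3,x6}}
  W23: {{x2,x4},{x2,x4,x6}} {{x4,x7},{x4,x6,x7}}
  W24: {{x4,x7},{x4,x6,x7}}
  W25: {{x1},{x1,x3},{x1,x6},{x1,x3,x6}}
  W34: {{x7},{x2,x7},{x4,x7},{x6,x7},{x4,x6,x7}}
  W123: {{x2,x4,x6}} {{x4,x6,x7}}
  W124: {{x4,x6,x7}}
  W125: {{x1,x3},{x1,x6},{x1,x3,x6}}
  W134: {{x6,x7},{x4,x6,x7}}
  W234: {{x4,x7},{x4,x6,x7}}
  W1234: {{x4,x6,x7}}
C dims 7,11,6,1; δ0: rk 5, SNF 1^5; δ1: rk 5, SNF 1^5; δ2: rk 1, SNF 1^1
Ȟ^0 = (7 − 5) − 0 = 2, so Ȟ^0 ≅ Z^2
Ȟ^1 = (11 − 5) − 5 = 1, so Ȟ^1 ≅ Z
Ȟ^2 = (6 − 1) − 5 = 0, so Ȟ^2 ≅ 0

Ȟ^0 = Z^2, Ȟ^1 = Z, Ȟ^2 = 0


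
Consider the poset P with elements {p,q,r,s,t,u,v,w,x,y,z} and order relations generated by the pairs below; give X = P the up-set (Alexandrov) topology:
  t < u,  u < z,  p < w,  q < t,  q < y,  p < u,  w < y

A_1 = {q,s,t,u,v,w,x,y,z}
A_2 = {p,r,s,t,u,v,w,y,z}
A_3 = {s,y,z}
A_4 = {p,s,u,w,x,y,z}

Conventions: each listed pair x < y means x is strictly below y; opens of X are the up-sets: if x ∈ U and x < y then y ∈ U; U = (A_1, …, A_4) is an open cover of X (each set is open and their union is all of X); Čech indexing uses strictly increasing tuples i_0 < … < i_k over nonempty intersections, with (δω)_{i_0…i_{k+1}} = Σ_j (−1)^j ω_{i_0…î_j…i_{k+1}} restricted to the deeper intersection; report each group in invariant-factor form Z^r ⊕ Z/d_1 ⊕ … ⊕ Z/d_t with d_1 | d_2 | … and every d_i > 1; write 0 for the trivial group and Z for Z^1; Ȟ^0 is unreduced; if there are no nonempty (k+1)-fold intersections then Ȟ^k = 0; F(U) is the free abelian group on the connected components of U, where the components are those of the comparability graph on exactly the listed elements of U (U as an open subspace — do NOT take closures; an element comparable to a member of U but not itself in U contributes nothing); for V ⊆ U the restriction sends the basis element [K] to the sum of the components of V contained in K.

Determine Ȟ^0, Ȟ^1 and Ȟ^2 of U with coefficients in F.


cover nerve:
  A12={s,t,u,v,w,y,z} A13={s,y,z} A14={s,u,w,x,y,z} A23={s,y,z} A24={p,s,u,w,y,z} A34={s,y,z}
  A123={s,y,z} A124={s,u,w,y,z} A134={s,y,z} A234={s,y,z}
  A1234={s,y,z}
components per intersection:
  A1: {q,t,u,w,y,z} {s} {v} {x}
  A2: {p,t,u,w,y,z} {r} {s} {v}
  A3: {s} {y} {z}
  A4: {p,u,w,y,z} {s} {x}
  A12: {s} {t,u,z} {v} {w,y}
  A13: {s} {y} {z}
  A14: {s} {u,z} {w,y} {x}
  A23: {s} {y} {z}
  A24: {p,u,w,y,z} {s}
  A34: {s} {y} {z}
  A123: {s} {y} {z}
  A124: {s} {u,z} {w,y}
  A134: {s} {y} {z}
  A234: {s} {y} {z}
  A1234: {s} {y} {z}
C dims 14,19,12,3; δ0: rk 9, SNF 1^9; δ1: rk 9, SNF 1^9; δ2: rk 3, SNF 1^3
Ȟ^0: (14−9)−0=5 ⇒ Z^5
Ȟ^1: (19−9)−9=1 ⇒ Z
Ȟ^2: (12−3)−9=0 ⇒ 0

Ȟ^0 = Z^5, Ȟ^1 = Z, Ȟ^2 = 0


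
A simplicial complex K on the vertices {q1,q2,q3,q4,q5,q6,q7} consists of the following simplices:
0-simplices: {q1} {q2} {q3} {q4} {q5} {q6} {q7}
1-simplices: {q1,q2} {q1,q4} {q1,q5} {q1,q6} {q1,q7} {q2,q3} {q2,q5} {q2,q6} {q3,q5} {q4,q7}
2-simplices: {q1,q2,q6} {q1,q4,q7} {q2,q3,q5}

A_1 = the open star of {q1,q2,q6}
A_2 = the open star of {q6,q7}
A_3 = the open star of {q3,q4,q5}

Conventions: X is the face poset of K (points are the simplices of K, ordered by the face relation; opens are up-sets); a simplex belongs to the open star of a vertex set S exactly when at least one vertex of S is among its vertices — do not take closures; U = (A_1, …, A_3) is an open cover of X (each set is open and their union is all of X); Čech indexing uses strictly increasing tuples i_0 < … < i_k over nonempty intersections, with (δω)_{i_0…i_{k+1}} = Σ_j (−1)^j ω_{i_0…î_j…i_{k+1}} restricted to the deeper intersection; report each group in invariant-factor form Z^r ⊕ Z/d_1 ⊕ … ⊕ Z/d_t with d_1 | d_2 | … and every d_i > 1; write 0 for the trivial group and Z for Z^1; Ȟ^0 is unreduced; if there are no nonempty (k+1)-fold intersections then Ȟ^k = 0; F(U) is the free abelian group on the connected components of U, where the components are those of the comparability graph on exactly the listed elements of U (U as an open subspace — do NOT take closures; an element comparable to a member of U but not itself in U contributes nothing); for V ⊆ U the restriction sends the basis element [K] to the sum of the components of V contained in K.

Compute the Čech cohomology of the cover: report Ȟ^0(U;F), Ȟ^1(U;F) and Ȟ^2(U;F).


Ȟ^0 ≅ Z, Ȟ^1 ≅ Z, Ȟ^2 ≅ 0

nerve of the cover:
  A1={{q1},{q2},{q6},{q1,q2},{q1,q4},{q1,q5},{q1,q6},{q1,q7},{q2,q3},{q2,q5},{q2,q6},{q1,q2,q6},{q1,q4,q7},{q2,q3,q5}} A2={{q6},{q7},{q1,q6},{q1,q7},{q2,q6},{q4,q7},{q1,q2,q6},{q1,q4,q7}} A3={{q3},{q4},{q5},{q1,q4},{q1,q5},{q2,q3},{q2,q5},{q3,q5},{q4,q7},{q1,q4,q7},{q2,q3,q5}}
  A12={{q6},{q1,q6},{q1,q7},{q2,q6},{q1,q2,q6},{q1,q4,q7}} A13={{q1,q4},{q1,q5},{q2,q3},{q2,q5},{q1,q4,q7},{q2,q3,q5}} A23={{q4,q7},{q1,q4,q7}}
  A123={{q1,q4,q7}}
components per intersection:
  A1: {{q1},{q2},{q6},{q1,q2},{q1,q4},{q1,q5},{q1,q6},{q1,q7},{q2,q3},{q2,q5},{q2,q6},{q1,q2,q6},{q1,q4,q7},{q2,q3,q5}}
  A2: {{q6},{q1,q6},{q2,q6},{q1,q2,q6}} {{q7},{q1,q7},{q4,q7},{q1,q4,q7}}
  A3: {{q3},{q5},{q1,q5},{q2,q3},{q2,q5},{q3,q5},{q2,q3,q5}} {{q4},{q1,q4},{q4,q7},{q1,q4,q7}}
  A12: {{q6},{q1,q6},{q2,q6},{q1,q2,q6}} {{q1,q7},{q1,q4,q7}}
  A13: {{q1,q4},{q1,q4,q7}} {{q1,q5}} {{q2,q3},{q2,q5},{q2,q3,q5}}
  A23: {{q4,q7},{q1,q4,q7}}
  A123: {{q1,q4,q7}}
C dims 5,6,1; δ0: rk 4, SNF 1^4; δ1: rk 1, SNF 1^1
Ȟ^0 = (5 − 4) − 0 = 1, so Ȟ^0 ≅ Z
Ȟ^1 = (6 − 1) − 4 = 1, so Ȟ^1 ≅ Z
Ȟ^2 = (1 − 0) − 1 = 0, so Ȟ^2 ≅ 0


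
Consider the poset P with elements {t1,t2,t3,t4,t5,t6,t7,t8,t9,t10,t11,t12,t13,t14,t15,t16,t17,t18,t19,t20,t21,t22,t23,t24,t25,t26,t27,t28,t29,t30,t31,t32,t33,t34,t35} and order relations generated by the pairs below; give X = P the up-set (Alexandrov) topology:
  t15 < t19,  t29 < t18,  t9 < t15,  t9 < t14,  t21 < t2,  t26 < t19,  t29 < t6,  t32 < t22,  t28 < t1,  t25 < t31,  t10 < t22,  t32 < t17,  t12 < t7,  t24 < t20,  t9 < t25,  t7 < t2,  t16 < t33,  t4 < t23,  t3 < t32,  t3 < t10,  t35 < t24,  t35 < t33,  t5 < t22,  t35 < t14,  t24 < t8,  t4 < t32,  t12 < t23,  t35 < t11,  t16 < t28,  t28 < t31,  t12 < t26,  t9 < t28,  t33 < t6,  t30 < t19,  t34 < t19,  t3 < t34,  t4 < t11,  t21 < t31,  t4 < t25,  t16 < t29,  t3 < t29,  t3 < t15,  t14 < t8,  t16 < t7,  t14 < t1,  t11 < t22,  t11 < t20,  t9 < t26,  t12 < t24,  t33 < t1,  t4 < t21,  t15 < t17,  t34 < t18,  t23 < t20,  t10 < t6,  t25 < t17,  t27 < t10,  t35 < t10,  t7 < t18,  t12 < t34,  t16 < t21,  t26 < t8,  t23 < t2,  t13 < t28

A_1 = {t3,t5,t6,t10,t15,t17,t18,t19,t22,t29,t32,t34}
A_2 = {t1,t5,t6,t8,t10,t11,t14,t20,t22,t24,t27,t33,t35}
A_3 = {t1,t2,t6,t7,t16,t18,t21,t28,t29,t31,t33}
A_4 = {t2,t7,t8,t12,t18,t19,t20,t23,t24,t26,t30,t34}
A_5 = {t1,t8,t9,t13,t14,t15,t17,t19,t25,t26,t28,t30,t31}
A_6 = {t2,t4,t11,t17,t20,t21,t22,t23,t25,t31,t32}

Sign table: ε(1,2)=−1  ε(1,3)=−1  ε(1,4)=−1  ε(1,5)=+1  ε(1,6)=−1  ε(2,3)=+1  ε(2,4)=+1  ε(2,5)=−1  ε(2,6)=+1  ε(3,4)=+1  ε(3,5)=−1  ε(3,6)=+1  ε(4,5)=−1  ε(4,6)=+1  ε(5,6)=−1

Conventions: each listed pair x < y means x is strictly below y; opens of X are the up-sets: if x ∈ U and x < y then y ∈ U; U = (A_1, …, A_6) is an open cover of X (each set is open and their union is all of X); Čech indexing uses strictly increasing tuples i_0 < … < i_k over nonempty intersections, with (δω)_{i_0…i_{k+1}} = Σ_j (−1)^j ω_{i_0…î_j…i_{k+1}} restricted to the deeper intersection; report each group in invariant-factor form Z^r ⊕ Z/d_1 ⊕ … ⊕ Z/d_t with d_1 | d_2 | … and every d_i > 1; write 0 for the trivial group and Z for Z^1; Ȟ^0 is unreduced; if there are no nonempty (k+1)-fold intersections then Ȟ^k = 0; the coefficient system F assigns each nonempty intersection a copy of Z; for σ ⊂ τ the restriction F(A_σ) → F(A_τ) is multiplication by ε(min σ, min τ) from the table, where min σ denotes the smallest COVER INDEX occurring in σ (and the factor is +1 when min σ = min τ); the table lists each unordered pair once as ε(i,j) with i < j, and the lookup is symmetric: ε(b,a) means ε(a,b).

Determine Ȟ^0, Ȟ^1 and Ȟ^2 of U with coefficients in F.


nerve of the cover:
  A12={t5,t6,t10,t22} A13={t6,t18,t29} A14={t18,t19,t34} A15={t15,t17,t19} A16={t17,t22,t32} A23={t1,t6,t33} A24={t8,t20,t24} A25={t1,t8,t14} A26={t11,t20,t22} A34={t2,t7,t18} A35={t1,t28,t31} A36={t2,t21,t31} A45={t8,t19,t26,t30} A46={t2,t20,t23} A56={t17,t25,t31}
  A123={t6} A126={t22} A134={t18} A145={t19} A156={t17} A235={t1} A245={t8} A246={t20} A346={t2} A356={t31}
C dims 6,15,10; δ0: rk 5, SNF 1^5; δ1: rk 10, SNF 1^9·2
Ȟ^0 = (6 − 5) − 0 = 1, so Ȟ^0 ≅ Z
Ȟ^1 = (15 − 10) − 5 = 0, so Ȟ^1 ≅ 0
Ȟ^2 = (10 − 0) − 10 = 0 plus torsion [2], so Ȟ^2 ≅ Z/2

Ȟ^0 = Z, Ȟ^1 = 0 and Ȟ^2 = Z/2


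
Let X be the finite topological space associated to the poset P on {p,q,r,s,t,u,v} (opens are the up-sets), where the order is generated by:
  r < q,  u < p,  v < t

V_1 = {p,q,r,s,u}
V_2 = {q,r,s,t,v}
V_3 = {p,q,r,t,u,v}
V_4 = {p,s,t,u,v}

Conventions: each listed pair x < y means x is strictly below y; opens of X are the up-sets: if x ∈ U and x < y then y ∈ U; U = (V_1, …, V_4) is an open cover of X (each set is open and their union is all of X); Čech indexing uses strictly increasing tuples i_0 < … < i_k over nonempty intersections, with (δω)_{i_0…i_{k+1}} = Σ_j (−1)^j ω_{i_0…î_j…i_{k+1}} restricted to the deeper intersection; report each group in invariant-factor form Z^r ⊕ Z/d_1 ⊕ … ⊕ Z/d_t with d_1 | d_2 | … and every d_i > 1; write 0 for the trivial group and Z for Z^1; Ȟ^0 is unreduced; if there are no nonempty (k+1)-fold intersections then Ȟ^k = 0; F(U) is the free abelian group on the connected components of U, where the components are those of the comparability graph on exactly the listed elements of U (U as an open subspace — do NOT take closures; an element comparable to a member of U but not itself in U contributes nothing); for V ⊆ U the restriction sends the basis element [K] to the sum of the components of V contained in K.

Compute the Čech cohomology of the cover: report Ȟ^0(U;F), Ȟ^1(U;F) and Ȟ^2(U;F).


cover nerve:
  V12={q,r,s} V13={p,q,r,u} V14={p,s,u} V23={q,r,t,v} V24={s,t,v} V34={p,t,u,v}
  V123={q,r} V124={s} V134={p,u} V234={t,v}
components per intersection:
  V1: {p,u} {q,r} {s}
  V2: {q,r} {s} {t,v}
  V3: {p,u} {q,r} {t,v}
  V4: {p,u} {s} {t,v}
  V12: {q,r} {s}
  V13: {p,u} {q,r}
  V14: {p,u} {s}
  V23: {q,r} {t,v}
  V24: {s} {t,v}
  V34: {p,u} {t,v}
  V123: {q,r}
  V124: {s}
  V134: {p,u}
  V234: {t,v}
C dims 12,12,4; δ0: rk 8, SNF 1^8; δ1: rk 4, SNF 1^4
Ȟ^0: (12−8)−0=4 ⇒ Z^4
Ȟ^1: (12−4)−8=0 ⇒ 0
Ȟ^2: (4−0)−4=0 ⇒ 0

Ȟ^0 ≅ Z^4; Ȟ^1 ≅ 0; Ȟ^2 ≅ 0


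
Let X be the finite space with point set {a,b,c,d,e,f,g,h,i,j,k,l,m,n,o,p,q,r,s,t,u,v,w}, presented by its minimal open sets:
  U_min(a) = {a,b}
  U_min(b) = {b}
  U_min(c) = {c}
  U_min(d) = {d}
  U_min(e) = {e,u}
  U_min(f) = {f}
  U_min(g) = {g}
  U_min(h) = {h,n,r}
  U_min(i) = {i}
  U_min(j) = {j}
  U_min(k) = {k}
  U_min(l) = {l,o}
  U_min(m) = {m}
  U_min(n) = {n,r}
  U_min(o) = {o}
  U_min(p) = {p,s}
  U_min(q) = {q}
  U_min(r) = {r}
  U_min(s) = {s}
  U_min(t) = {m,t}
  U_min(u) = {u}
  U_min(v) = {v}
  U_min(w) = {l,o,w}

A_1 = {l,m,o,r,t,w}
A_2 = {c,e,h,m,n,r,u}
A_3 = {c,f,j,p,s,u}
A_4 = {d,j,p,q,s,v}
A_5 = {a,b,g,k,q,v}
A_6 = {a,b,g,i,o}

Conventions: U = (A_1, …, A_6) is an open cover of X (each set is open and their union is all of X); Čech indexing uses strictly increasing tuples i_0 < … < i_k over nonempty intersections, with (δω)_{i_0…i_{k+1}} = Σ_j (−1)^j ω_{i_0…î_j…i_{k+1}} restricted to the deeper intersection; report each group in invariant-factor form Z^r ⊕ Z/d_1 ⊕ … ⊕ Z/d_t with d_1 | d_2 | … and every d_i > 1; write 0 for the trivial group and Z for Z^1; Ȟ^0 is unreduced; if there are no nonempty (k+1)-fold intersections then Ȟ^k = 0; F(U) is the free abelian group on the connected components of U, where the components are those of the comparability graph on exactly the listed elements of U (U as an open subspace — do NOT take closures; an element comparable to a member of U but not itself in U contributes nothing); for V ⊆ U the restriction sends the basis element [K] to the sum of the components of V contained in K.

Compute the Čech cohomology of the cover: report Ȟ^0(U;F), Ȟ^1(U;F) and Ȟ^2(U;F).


nerve of the cover:
  A12={m,r} A16={o} A23={c,u} A34={j,p,s} A45={q,v} A56={a,b,g}
components per intersection:
  A1: {l,o,w} {m,t} {r}
  A2: {c} {e,u} {h,n,r} {m}
  A3: {c} {f} {j} {p,s} {u}
  A4: {d} {j} {p,s} {q} {v}
  A5: {a,b} {g} {k} {q} {v}
  A6: {a,b} {g} {i} {o}
  A12: {m} {r}
  A16: {o}
  A23: {c} {u}
  A34: {j} {p,s}
  A45: {q} {v}
  A56: {a,b} {g}
C dims 26,11; δ0: rk 11, SNF 1^11
Ȟ^0 = (26 − 11) − 0 = 15, so Ȟ^0 ≅ Z^15
Ȟ^1 = (11 − 0) − 11 = 0, so Ȟ^1 ≅ 0
Ȟ^2 = (0 − 0) − 0 = 0, so Ȟ^2 ≅ 0

Ȟ^0(U;F) ≅ Z^15, Ȟ^1(U;F) ≅ 0, Ȟ^2(U;F) ≅ 0


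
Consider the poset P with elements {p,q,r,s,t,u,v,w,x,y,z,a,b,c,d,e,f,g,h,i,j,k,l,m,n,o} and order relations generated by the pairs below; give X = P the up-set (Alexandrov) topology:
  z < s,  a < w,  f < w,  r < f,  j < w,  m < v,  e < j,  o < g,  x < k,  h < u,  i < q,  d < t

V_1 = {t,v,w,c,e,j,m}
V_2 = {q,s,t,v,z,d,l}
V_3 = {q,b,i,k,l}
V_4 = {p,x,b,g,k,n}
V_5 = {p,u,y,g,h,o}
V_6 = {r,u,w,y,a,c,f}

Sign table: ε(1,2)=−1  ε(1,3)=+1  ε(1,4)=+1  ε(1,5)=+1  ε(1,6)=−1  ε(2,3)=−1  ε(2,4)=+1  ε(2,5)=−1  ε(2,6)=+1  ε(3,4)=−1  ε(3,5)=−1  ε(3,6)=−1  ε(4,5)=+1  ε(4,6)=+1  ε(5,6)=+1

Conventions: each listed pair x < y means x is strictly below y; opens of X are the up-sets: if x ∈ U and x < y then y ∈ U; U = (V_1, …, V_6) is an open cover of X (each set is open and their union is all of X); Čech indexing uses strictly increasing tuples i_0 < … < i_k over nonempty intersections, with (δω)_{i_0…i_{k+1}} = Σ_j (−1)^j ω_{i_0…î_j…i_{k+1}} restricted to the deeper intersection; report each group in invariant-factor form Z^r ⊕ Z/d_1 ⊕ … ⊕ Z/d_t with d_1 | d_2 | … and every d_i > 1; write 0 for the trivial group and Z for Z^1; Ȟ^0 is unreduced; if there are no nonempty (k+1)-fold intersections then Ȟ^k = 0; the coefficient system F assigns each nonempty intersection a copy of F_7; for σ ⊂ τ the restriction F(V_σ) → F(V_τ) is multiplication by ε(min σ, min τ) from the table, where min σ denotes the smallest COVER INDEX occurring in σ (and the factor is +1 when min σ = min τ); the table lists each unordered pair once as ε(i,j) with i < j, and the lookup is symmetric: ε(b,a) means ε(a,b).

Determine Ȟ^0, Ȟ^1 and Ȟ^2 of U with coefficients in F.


Ȟ^0 ≅ Z/7, Ȟ^1 ≅ Z/7 and Ȟ^2 ≅ 0

nerve of the cover:
  V12={t,v} V16={w,c} V23={q,l} V34={b,k} V45={p,g} V56={u,y}
C dims 6,6; δ0: rk_F7 5
Ȟ^0 = (6 − 5) − 0 = 1, so Ȟ^0 ≅ Z/7
Ȟ^1 = (6 − 0) − 5 = 1, so Ȟ^1 ≅ Z/7
Ȟ^2 = (0 − 0) − 0 = 0, so Ȟ^2 ≅ 0


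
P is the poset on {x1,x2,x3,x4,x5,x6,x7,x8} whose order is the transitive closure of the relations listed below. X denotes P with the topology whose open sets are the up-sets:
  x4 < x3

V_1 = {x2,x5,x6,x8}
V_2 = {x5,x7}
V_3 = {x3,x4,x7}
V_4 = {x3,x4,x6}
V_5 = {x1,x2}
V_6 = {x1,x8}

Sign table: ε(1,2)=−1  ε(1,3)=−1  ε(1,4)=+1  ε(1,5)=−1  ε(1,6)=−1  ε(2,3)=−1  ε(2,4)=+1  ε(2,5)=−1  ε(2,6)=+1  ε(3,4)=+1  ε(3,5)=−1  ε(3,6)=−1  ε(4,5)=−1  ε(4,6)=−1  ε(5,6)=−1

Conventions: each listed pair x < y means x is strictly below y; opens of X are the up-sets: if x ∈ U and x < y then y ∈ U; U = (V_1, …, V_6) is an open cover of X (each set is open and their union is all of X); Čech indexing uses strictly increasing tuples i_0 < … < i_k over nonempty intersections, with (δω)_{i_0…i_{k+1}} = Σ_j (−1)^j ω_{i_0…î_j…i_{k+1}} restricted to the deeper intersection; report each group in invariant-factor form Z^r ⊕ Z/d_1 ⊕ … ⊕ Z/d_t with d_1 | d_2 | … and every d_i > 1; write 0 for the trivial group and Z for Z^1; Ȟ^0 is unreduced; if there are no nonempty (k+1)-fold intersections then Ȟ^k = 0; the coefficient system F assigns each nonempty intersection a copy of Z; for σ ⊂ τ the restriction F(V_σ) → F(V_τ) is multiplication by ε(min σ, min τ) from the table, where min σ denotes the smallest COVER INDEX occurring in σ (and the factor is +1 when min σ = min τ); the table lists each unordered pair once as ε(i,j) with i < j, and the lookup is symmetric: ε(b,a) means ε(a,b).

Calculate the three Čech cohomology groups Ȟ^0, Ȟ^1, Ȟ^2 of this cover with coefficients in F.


nonempty overlaps:
  V12={x5} V14={x6} V15={x2} V16={x8} V23={x7} V34={x3,x4} V56={x1}
C dims 6,7; δ0: rk 6, SNF 1^5·2
degree 0: 6−6−0 = 0 → Ȟ^0 ≅ 0
degree 1: 7−0−6 = 1 plus torsion [2] → Ȟ^1 ≅ Z ⊕ Z/2
degree 2: 0−0−0 = 0 → Ȟ^2 ≅ 0

Ȟ^0 = 0,  Ȟ^1 = Z ⊕ Z/2,  Ȟ^2 = 0


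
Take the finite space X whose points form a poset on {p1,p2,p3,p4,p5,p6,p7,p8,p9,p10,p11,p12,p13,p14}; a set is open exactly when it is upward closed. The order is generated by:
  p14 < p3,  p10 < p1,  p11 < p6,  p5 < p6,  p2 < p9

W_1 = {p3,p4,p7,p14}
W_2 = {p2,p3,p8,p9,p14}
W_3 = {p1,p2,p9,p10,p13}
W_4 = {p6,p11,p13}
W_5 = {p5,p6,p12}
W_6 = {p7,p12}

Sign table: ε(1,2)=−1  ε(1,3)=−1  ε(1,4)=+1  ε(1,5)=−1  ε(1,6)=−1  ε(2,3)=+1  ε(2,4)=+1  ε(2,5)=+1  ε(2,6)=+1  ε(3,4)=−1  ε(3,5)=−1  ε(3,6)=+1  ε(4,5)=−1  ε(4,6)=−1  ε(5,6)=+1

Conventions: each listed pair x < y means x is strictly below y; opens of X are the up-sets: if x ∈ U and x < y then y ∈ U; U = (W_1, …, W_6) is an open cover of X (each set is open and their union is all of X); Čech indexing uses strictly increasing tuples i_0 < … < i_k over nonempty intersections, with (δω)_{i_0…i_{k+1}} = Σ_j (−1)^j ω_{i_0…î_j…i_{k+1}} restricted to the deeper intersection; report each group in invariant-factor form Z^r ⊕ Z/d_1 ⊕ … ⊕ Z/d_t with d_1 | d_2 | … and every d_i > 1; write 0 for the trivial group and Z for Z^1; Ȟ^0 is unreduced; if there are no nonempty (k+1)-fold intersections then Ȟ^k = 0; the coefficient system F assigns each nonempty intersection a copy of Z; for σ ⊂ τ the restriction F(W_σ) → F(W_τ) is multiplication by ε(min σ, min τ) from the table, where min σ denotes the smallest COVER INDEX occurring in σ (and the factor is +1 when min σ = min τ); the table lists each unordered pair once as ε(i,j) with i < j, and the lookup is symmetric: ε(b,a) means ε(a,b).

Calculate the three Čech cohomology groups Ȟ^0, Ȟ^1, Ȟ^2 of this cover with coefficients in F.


Ȟ^0 ≅ Z, Ȟ^1 ≅ Z, Ȟ^2 ≅ 0

nonempty overlaps:
  W12={p3,p14} W16={p7} W23={p2,p9} W34={p13} W45={p6} W56={p12}
C dims 6,6; δ0: rk 5, SNF 1^5
degree 0: 6−5−0 = 1 → Ȟ^0 ≅ Z
degree 1: 6−0−5 = 1 → Ȟ^1 ≅ Z
degree 2: 0−0−0 = 0 → Ȟ^2 ≅ 0


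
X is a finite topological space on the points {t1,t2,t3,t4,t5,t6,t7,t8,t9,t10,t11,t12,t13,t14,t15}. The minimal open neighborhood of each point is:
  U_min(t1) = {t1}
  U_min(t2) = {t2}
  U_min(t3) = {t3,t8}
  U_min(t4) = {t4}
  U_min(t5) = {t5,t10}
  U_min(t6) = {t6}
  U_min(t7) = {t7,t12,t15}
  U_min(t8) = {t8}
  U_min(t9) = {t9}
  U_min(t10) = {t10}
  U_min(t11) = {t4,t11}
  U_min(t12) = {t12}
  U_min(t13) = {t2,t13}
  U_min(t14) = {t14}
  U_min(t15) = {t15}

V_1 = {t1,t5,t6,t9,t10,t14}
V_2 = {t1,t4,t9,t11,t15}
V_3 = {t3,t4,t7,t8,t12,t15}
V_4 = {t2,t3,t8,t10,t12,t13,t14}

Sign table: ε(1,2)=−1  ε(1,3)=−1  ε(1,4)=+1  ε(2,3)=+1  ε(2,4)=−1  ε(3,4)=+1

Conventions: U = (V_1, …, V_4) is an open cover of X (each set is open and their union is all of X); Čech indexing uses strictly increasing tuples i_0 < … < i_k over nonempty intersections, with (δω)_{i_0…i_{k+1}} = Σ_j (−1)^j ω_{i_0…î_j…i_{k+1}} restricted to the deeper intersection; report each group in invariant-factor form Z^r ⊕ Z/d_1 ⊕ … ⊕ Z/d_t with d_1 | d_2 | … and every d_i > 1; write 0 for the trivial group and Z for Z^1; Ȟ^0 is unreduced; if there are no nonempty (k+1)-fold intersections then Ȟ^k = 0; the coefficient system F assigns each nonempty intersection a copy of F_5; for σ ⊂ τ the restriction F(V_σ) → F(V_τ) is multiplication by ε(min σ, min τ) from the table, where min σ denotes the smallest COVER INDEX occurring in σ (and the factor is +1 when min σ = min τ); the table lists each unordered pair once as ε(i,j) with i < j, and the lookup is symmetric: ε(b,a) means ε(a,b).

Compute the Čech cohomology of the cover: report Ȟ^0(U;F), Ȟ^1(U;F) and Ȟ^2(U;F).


Ȟ^0(U;F) ≅ 0,  Ȟ^1(U;F) ≅ 0,  Ȟ^2(U;F) ≅ 0

nonempty overlaps:
  V12={t1,t9} V14={t10,t14} V23={t4,t15} V34={t3,t8,t12}
C dims 4,4; δ0: rk_F5 4
degree 0: 4−4−0 = 0 → Ȟ^0 ≅ 0
degree 1: 4−0−4 = 0 → Ȟ^1 ≅ 0
degree 2: 0−0−0 = 0 → Ȟ^2 ≅ 0


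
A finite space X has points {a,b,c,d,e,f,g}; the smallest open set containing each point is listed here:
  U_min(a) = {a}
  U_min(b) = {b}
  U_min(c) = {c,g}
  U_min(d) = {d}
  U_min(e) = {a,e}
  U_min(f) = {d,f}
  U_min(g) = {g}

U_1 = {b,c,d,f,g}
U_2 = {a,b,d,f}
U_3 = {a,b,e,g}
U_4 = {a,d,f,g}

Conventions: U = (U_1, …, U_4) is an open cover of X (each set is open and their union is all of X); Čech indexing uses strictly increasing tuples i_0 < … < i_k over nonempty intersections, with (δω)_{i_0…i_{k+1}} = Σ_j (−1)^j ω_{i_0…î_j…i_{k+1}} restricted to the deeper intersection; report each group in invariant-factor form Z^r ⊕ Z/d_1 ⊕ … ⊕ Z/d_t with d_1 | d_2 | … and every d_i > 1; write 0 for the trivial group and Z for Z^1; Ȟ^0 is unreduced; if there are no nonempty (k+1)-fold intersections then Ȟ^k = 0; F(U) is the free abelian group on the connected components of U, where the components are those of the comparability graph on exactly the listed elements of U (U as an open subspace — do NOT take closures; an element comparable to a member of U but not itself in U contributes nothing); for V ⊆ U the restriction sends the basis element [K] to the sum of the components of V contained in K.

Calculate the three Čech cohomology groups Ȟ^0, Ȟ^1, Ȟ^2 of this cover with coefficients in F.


Ȟ^0 ≅ Z^4, Ȟ^1 ≅ 0 and Ȟ^2 ≅ 0

intersection data:
  U12={b,d,f} U13={b,g} U14={d,f,g} U23={a,b} U24={a,d,f} U34={a,g}
  U123={b} U124={d,f} U134={g} U234={a}
components per intersection:
  U1: {b} {c,g} {d,f}
  U2: {a} {b} {d,f}
  U3: {a,e} {b} {g}
  U4: {a} {d,f} {g}
  U12: {b} {d,f}
  U13: {b} {g}
  U14: {d,f} {g}
  U23: {a} {b}
  U24: {a} {d,f}
  U34: {a} {g}
  U123: {b}
  U124: {d,f}
  U134: {g}
  U234: {a}
C dims 12,12,4; δ0: rk 8, SNF 1^8; δ1: rk 4, SNF 1^4
Ȟ^0 = (12 − 8) − 0 = 4, so Ȟ^0 ≅ Z^4
Ȟ^1 = (12 − 4) − 8 = 0, so Ȟ^1 ≅ 0
Ȟ^2 = (4 − 0) − 4 = 0, so Ȟ^2 ≅ 0


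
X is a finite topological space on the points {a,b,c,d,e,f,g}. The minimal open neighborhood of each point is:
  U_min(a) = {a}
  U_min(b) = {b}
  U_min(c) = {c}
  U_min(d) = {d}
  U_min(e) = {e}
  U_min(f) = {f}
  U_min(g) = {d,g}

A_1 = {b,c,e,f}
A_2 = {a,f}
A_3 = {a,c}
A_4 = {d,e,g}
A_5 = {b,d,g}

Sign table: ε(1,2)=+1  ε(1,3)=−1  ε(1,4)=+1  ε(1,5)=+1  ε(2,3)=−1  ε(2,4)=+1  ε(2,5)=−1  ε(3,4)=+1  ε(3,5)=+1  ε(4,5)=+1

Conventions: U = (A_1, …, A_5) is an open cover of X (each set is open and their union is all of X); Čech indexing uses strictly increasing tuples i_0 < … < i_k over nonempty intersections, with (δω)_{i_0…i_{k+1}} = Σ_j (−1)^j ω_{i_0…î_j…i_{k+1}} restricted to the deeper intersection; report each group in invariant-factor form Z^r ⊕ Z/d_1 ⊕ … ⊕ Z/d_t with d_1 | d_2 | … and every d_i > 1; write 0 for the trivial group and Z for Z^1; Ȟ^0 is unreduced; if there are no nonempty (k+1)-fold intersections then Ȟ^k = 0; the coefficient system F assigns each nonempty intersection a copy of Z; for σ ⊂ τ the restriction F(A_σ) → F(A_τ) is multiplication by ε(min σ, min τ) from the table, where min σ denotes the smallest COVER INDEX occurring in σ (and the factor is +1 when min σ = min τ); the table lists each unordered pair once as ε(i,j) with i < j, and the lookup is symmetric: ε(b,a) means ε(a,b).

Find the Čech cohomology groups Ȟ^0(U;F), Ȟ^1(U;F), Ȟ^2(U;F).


Ȟ^0(U;F) ≅ Z; Ȟ^1(U;F) ≅ Z^2; Ȟ^2(U;F) ≅ 0

cover nerve:
  A12={f} A13={c} A14={e} A15={b} A23={a} A45={d,g}
C dims 5,6; δ0: rk 4, SNF 1^4
Ȟ^0: (5−4)−0=1 ⇒ Z
Ȟ^1: (6−0)−4=2 ⇒ Z^2
Ȟ^2: (0−0)−0=0 ⇒ 0


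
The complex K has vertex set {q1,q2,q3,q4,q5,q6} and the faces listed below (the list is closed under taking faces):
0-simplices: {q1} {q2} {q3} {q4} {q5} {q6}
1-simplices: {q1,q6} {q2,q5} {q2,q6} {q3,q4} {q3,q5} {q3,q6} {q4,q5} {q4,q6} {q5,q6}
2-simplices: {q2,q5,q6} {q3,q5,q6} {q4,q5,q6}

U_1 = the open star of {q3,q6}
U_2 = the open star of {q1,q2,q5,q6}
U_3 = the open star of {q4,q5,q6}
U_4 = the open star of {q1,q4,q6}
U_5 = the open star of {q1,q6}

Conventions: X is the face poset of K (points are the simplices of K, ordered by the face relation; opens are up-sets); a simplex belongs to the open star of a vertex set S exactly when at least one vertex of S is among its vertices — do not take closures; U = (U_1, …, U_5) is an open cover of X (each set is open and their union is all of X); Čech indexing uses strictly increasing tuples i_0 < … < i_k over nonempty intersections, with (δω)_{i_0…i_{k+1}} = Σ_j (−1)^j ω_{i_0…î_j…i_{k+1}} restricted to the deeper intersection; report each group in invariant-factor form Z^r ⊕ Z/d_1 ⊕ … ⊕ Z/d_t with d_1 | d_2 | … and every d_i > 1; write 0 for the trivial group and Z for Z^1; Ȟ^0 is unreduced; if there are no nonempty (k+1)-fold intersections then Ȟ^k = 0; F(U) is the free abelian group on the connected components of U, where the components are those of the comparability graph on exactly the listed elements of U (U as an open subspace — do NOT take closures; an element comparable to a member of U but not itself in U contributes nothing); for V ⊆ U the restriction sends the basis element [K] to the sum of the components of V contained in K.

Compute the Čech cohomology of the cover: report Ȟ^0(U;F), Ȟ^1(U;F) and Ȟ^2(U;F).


Ȟ^0 = Z,  Ȟ^1 = Z,  Ȟ^2 = 0

cover nerve:
  U1={{q3},{q6},{q1,q6},{q2,q6},{q3,q4},{q3,q5},{q3,q6},{q4,q6},{q5,q6},{q2,q5,q6},{q3,q5,q6},{q4,q5,q6}} U2={{q1},{q2},{q5},{q6},{q1,q6},{q2,q5},{q2,q6},{q3,q5},{q3,q6},{q4,q5},{q4,q6},{q5,q6},{q2,q5,q6},{q3,q5,q6},{q4,q5,q6}} U3={{q4},{q5},{q6},{q1,q6},{q2,q5},{q2,q6},{q3,q4},{q3,q5},{q3,q6},{q4,q5},{q4,q6},{q5,q6},{q2,q5,q6},{q3,q5,q6},{q4,q5,q6}} U4={{q1},{q4},{q6},{q1,q6},{q2,q6},{q3,q4},{q3,q6},{q4,q5},{q4,q6},{q5,q6},{q2,q5,q6},{q3,q5,q6},{q4,q5,q6}} U5={{q1},{q6},{q1,q6},{q2,q6},{q3,q6},{q4,q6},{q5,q6},{q2,q5,q6},{q3,q5,q6},{q4,q5,q6}}
  U12={{q6},{q1,q6},{q2,q6},{q3,q5},{q3,q6},{q4,q6},{q5,q6},{q2,q5,q6},{q3,q5,q6},{q4,q5,q6}} U13={{q6},{q1,q6},{q2,q6},{q3,q4},{q3,q5},{q3,q6},{q4,q6},{q5,q6},{q2,q5,q6},{q3,q5,q6},{q4,q5,q6}} U14={{q6},{q1,q6},{q2,q6},{q3,q4},{q3,q6},{q4,q6},{q5,q6},{q2,q5,q6},{q3,q5,q6},{q4,q5,q6}} U15={{q6},{q1,q6},{q2,q6},{q3,q6},{q4,q6},{q5,q6},{q2,q5,q6},{q3,q5,q6},{q4,q5,q6}} U23={{q5},{q6},{q1,q6},{q2,q5},{q2,q6},{q3,q5},{q3,q6},{q4,q5},{q4,q6},{q5,q6},{q2,q5,q6},{q3,q5,q6},{q4,q5,q6}} U24={{q1},{q6},{q1,q6},{q2,q6},{q3,q6},{q4,q5},{q4,q6},{q5,q6},{q2,q5,q6},{q3,q5,q6},{q4,q5,q6}} U25={{q1},{q6},{q1,q6},{q2,q6},{q3,q6},{q4,q6},{q5,q6},{q2,q5,q6},{q3,q5,q6},{q4,q5,q6}} U34={{q4},{q6},{q1,q6},{q2,q6},{q3,q4},{q3,q6},{q4,q5},{q4,q6},{q5,q6},{q2,q5,q6},{q3,q5,q6},{q4,q5,q6}} U35={{q6},{q1,q6},{q2,q6},{q3,q6},{q4,q6},{q5,q6},{q2,q5,q6},{q3,q5,q6},{q4,q5,q6}} U45={{q1},{q6},{q1,q6},{q2,q6},{q3,q6},{q4,q6},{q5,q6},{q2,q5,q6},{q3,q5,q6},{q4,q5,q6}}
  U123={{q6},{q1,q6},{q2,q6},{q3,q5},{q3,q6},{q4,q6},{q5,q6},{q2,q5,q6},{q3,q5,q6},{q4,q5,q6}} U124={{q6},{q1,q6},{q2,q6},{q3,q6},{q4,q6},{q5,q6},{q2,q5,q6},{q3,q5,q6},{q4,q5,q6}} U125={{q6},{q1,q6},{q2,q6},{q3,q6},{q4,q6},{q5,q6},{q2,q5,q6},{q3,q5,q6},{q4,q5,q6}} U134={{q6},{q1,q6},{q2,q6},{q3,q4},{q3,q6},{q4,q6},{q5,q6},{q2,q5,q6},{q3,q5,q6},{q4,q5,q6}} U135={{q6},{q1,q6},{q2,q6},{q3,q6},{q4,q6},{q5,q6},{q2,q5,q6},{q3,q5,q6},{q4,q5,q6}} U145={{q6},{q1,q6},{q2,q6},{q3,q6},{q4,q6},{q5,q6},{q2,q5,q6},{q3,q5,q6},{q4,q5,q6}} U234={{q6},{q1,q6},{q2,q6},{q3,q6},{q4,q5},{q4,q6},{q5,q6},{q2,q5,q6},{q3,q5,q6},{q4,q5,q6}} U235={{q6},{q1,q6},{q2,q6},{q3,q6},{q4,q6},{q5,q6},{q2,q5,q6},{q3,q5,q6},{q4,q5,q6}} U245={{q1},{q6},{q1,q6},{q2,q6},{q3,q6},{q4,q6},{q5,q6},{q2,q5,q6},{q3,q5,q6},{q4,q5,q6}} U345={{q6},{q1,q6},{q2,q6},{q3,q6},{q4,q6},{q5,q6},{q2,q5,q6},{q3,q5,q6},{q4,q5,q6}}
  U1234={{q6},{q1,q6},{q2,q6},{q3,q6},{q4,q6},{q5,q6},{q2,q5,q6},{q3,q5,q6},{q4,q5,q6}} U1235={{q6},{q1,q6},{q2,q6},{q3,q6},{q4,q6},{q5,q6},{q2,q5,q6},{q3,q5,q6},{q4,q5,q6}} U1245={{q6},{q1,q6},{q2,q6},{q3,q6},{q4,q6},{q5,q6},{q2,q5,q6},{q3,q5,q6},{q4,q5,q6}} U1345={{q6},{q1,q6},{q2,q6},{q3,q6},{q4,q6},{q5,q6},{q2,q5,q6},{q3,q5,q6},{q4,q5,q6}} U2345={{q6},{q1,q6},{q2,q6},{q3,q6},{q4,q6},{q5,q6},{q2,q5,q6},{q3,q5,q6},{q4,q5,q6}}
  U12345={{q6},{q1,q6},{q2,q6},{q3,q6},{q4,q6},{q5,q6},{q2,q5,q6},{q3,q5,q6},{q4,q5,q6}}
components per intersection:
  U1: {{q3},{q6},{q1,q6},{q2,q6},{q3,q4},{q3,q5},{q3,q6},{q4,q6},{q5,q6},{q2,q5,q6},{q3,q5,q6},{q4,q5,q6}}
  U2: {{q1},{q2},{q5},{q6},{q1,q6},{q2,q5},{q2,q6},{q3,q5},{q3,q6},{q4,q5},{q4,q6},{q5,q6},{q2,q5,q6},{q3,q5,q6},{q4,q5,q6}}
  U3: {{q4},{q5},{q6},{q1,q6},{q2,q5},{q2,q6},{q3,q4},{q3,q5},{q3,q6},{q4,q5},{q4,q6},{q5,q6},{q2,q5,q6},{q3,q5,q6},{q4,q5,q6}}
  U4: {{q1},{q4},{q6},{q1,q6},{q2,q6},{q3,q4},{q3,q6},{q4,q5},{q4,q6},{q5,q6},{q2,q5,q6},{q3,q5,q6},{q4,q5,q6}}
  U5: {{q1},{q6},{q1,q6},{q2,q6},{q3,q6},{q4,q6},{q5,q6},{q2,q5,q6},{q3,q5,q6},{q4,q5,q6}}
  U12: {{q6},{q1,q6},{q2,q6},{q3,q5},{q3,q6},{q4,q6},{q5,q6},{q2,q5,q6},{q3,q5,q6},{q4,q5,q6}}
  U13: {{q6},{q1,q6},{q2,q6},{q3,q5},{q3,q6},{q4,q6},{q5,q6},{q2,q5,q6},{q3,q5,q6},{q4,q5,q6}} {{q3,q4}}
  U14: {{q6},{q1,q6},{q2,q6},{q3,q6},{q4,q6},{q5,q6},{q2,q5,q6},{q3,q5,q6},{q4,q5,q6}} {{q3,q4}}
  U15: {{q6},{q1,q6},{q2,q6},{q3,q6},{q4,q6},{q5,q6},{q2,q5,q6},{q3,q5,q6},{q4,q5,q6}}
  U23: {{q5},{q6},{q1,q6},{q2,q5},{q2,q6},{q3,q5},{q3,q6},{q4,q5},{q4,q6},{q5,q6},{q2,q5,q6},{q3,q5,q6},{q4,q5,q6}}
  U24: {{q1},{q6},{q1,q6},{q2,q6},{q3,q6},{q4,q5},{q4,q6},{q5,q6},{q2,q5,q6},{q3,q5,q6},{q4,q5,q6}}
  U25: {{q1},{q6},{q1,q6},{q2,q6},{q3,q6},{q4,q6},{q5,q6},{q2,q5,q6},{q3,q5,q6},{q4,q5,q6}}
  U34: {{q4},{q6},{q1,q6},{q2,q6},{q3,q4},{q3,q6},{q4,q5},{q4,q6},{q5,q6},{q2,q5,q6},{q3,q5,q6},{q4,q5,q6}}
  U35: {{q6},{q1,q6},{q2,q6},{q3,q6},{q4,q6},{q5,q6},{q2,q5,q6},{q3,q5,q6},{q4,q5,q6}}
  U45: {{q1},{q6},{q1,q6},{q2,q6},{q3,q6},{q4,q6},{q5,q6},{q2,q5,q6},{q3,q5,q6},{q4,q5,q6}}
  U123: {{q6},{q1,q6},{q2,q6},{q3,q5},{q3,q6},{q4,q6},{q5,q6},{q2,q5,q6},{q3,q5,q6},{q4,q5,q6}}
  U124: {{q6},{q1,q6},{q2,q6},{q3,q6},{q4,q6},{q5,q6},{q2,q5,q6},{q3,q5,q6},{q4,q5,q6}}
  U125: {{q6},{q1,q6},{q2,q6},{q3,q6},{q4,q6},{q5,q6},{q2,q5,q6},{q3,q5,q6},{q4,q5,q6}}
  U134: {{q6},{q1,q6},{q2,q6},{q3,q6},{q4,q6},{q5,q6},{q2,q5,q6},{q3,q5,q6},{q4,q5,q6}} {{q3,q4}}
  U135: {{q6},{q1,q6},{q2,q6},{q3,q6},{q4,q6},{q5,q6},{q2,q5,q6},{q3,q5,q6},{q4,q5,q6}}
  U145: {{q6},{q1,q6},{q2,q6},{q3,q6},{q4,q6},{q5,q6},{q2,q5,q6},{q3,q5,q6},{q4,q5,q6}}
  U234: {{q6},{q1,q6},{q2,q6},{q3,q6},{q4,q5},{q4,q6},{q5,q6},{q2,q5,q6},{q3,q5,q6},{q4,q5,q6}}
  U235: {{q6},{q1,q6},{q2,q6},{q3,q6},{q4,q6},{q5,q6},{q2,q5,q6},{q3,q5,q6},{q4,q5,q6}}
  U245: {{q1},{q6},{q1,q6},{q2,q6},{q3,q6},{q4,q6},{q5,q6},{q2,q5,q6},{q3,q5,q6},{q4,q5,q6}}
  U345: {{q6},{q1,q6},{q2,q6},{q3,q6},{q4,q6},{q5,q6},{q2,q5,q6},{q3,q5,q6},{q4,q5,q6}}
  U1234: {{q6},{q1,q6},{q2,q6},{q3,q6},{q4,q6},{q5,q6},{q2,q5,q6},{q3,q5,q6},{q4,q5,q6}}
  U1235: {{q6},{q1,q6},{q2,q6},{q3,q6},{q4,q6},{q5,q6},{q2,q5,q6},{q3,q5,q6},{q4,q5,q6}}
  U1245: {{q6},{q1,q6},{q2,q6},{q3,q6},{q4,q6},{q5,q6},{q2,q5,q6},{q3,q5,q6},{q4,q5,q6}}
  U1345: {{q6},{q1,q6},{q2,q6},{q3,q6},{q4,q6},{q5,q6},{q2,q5,q6},{q3,q5,q6},{q4,q5,q6}}
  U2345: {{q6},{q1,q6},{q2,q6},{q3,q6},{q4,q6},{q5,q6},{q2,q5,q6},{q3,q5,q6},{q4,q5,q6}}
  U12345: {{q6},{q1,q6},{q2,q6},{q3,q6},{q4,q6},{q5,q6},{q2,q5,q6},{q3,q5,q6},{q4,q5,q6}}
C dims 5,12,11,5; δ0: rk 4, SNF 1^4; δ1: rk 7, SNF 1^7; δ2: rk 4, SNF 1^4
Ȟ^0: (5−4)−0=1 ⇒ Z
Ȟ^1: (12−7)−4=1 ⇒ Z
Ȟ^2: (11−4)−7=0 ⇒ 0
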